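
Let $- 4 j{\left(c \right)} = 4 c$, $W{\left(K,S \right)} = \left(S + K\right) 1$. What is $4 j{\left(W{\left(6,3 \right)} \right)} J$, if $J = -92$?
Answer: $3312$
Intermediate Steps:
$W{\left(K,S \right)} = K + S$ ($W{\left(K,S \right)} = \left(K + S\right) 1 = K + S$)
$j{\left(c \right)} = - c$ ($j{\left(c \right)} = - \frac{4 c}{4} = - c$)
$4 j{\left(W{\left(6,3 \right)} \right)} J = 4 \left(- (6 + 3)\right) \left(-92\right) = 4 \left(\left(-1\right) 9\right) \left(-92\right) = 4 \left(-9\right) \left(-92\right) = \left(-36\right) \left(-92\right) = 3312$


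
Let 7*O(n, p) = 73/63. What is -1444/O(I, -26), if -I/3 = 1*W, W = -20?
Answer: -636804/73 ≈ -8723.3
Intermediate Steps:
I = 60 (I = -3*(-20) = 60)
O(n, p) = 73/441 (O(n, p) = (73/63)/7 = (73*(1/63))/7 = (⅐)*(73/63) = 73/441)
-1444/O(I, -26) = -1444/73/441 = -1444*441/73 = -636804/73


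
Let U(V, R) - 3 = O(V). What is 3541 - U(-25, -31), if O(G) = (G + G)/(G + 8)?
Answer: 60096/17 ≈ 3535.1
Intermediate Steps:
O(G) = 2*G/(8 + G) (O(G) = (2*G)/(8 + G) = 2*G/(8 + G))
U(V, R) = 3 + 2*V/(8 + V)
3541 - U(-25, -31) = 3541 - (24 + 5*(-25))/(8 - 25) = 3541 - (24 - 125)/(-17) = 3541 - (-1)*(-101)/17 = 3541 - 1*101/17 = 3541 - 101/17 = 60096/17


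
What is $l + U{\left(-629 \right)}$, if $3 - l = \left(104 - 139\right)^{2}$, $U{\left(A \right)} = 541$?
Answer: $-681$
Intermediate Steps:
$l = -1222$ ($l = 3 - \left(104 - 139\right)^{2} = 3 - \left(-35\right)^{2} = 3 - 1225 = -1222$)
$l + U{\left(-629 \right)} = -1222 + 541 = -681$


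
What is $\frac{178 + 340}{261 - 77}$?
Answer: $\frac{259}{92} \approx 2.8152$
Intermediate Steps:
$\frac{178 + 340}{261 - 77} = \frac{518}{184} = 518 \cdot \frac{1}{184} = \frac{259}{92}$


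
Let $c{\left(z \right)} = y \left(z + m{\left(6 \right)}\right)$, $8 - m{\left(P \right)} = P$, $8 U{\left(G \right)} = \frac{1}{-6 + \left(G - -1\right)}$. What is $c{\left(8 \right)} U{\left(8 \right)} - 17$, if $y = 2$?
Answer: $- \frac{97}{6} \approx -16.167$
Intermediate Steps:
$U{\left(G \right)} = \frac{1}{8 \left(-5 + G\right)}$ ($U{\left(G \right)} = \frac{1}{8 \left(-6 + \left(G - -1\right)\right)} = \frac{1}{8 \left(-6 + \left(G + 1\right)\right)} = \frac{1}{8 \left(-6 + \left(1 + G\right)\right)} = \frac{1}{8 \left(-5 + G\right)}$)
$m{\left(P \right)} = 8 - P$
$c{\left(z \right)} = 4 + 2 z$ ($c{\left(z \right)} = 2 \left(z + \left(8 - 6\right)\right) = 2 \left(z + 2\right) = 2 \left(2 + z\right) = 4 + 2 z$)
$c{\left(8 \right)} U{\left(8 \right)} - 17 = \left(4 + 2 \cdot 8\right) \frac{1}{8 \left(-5 + 8\right)} - 17 = \left(4 + 16\right) \frac{1}{8 \cdot 3} - 17 = 20 \cdot \frac{1}{8} \cdot \frac{1}{3} - 17 = 20 \cdot \frac{1}{24} - 17 = \frac{5}{6} - 17 = - \frac{97}{6}$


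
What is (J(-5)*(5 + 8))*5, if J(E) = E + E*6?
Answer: -2275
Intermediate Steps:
J(E) = 7*E (J(E) = E + 6*E = 7*E)
(J(-5)*(5 + 8))*5 = ((7*(-5))*(5 + 8))*5 = -35*13*5 = -455*5 = -2275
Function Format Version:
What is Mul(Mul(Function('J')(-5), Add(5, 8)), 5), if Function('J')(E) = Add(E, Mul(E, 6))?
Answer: -2275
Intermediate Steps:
Function('J')(E) = Mul(7, E) (Function('J')(E) = Add(E, Mul(6, E)) = Mul(7, E))
Mul(Mul(Function('J')(-5), Add(5, 8)), 5) = Mul(Mul(Mul(7, -5), Add(5, 8)), 5) = Mul(Mul(-35, 13), 5) = Mul(-455, 5) = -2275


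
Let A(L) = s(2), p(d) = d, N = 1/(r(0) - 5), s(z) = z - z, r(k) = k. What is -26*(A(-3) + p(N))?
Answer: 26/5 ≈ 5.2000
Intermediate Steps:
s(z) = 0
N = -⅕ (N = 1/(0 - 5) = 1/(-5) = -⅕ ≈ -0.20000)
A(L) = 0
-26*(A(-3) + p(N)) = -26*(0 - ⅕) = -26*(-⅕) = 26/5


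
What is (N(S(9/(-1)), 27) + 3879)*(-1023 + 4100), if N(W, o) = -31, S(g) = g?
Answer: 11840296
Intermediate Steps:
(N(S(9/(-1)), 27) + 3879)*(-1023 + 4100) = (-31 + 3879)*(-1023 + 4100) = 3848*3077 = 11840296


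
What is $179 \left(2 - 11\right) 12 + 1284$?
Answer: $-18048$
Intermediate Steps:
$179 \left(2 - 11\right) 12 + 1284 = 179 \left(\left(-9\right) 12\right) + 1284 = 179 \left(-108\right) + 1284 = -19332 + 1284 = -18048$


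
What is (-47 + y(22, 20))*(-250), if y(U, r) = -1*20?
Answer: 16750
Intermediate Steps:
y(U, r) = -20
(-47 + y(22, 20))*(-250) = (-47 - 20)*(-250) = -67*(-250) = 16750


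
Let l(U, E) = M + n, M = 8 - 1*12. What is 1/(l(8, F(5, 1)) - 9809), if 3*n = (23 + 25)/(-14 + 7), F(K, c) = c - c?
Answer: -7/68707 ≈ -0.00010188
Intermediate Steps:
F(K, c) = 0
M = -4 (M = 8 - 12 = -4)
n = -16/7 (n = ((23 + 25)/(-14 + 7))/3 = (48/(-7))/3 = (48*(-⅐))/3 = (⅓)*(-48/7) = -16/7 ≈ -2.2857)
l(U, E) = -44/7 (l(U, E) = -4 - 16/7 = -44/7)
1/(l(8, F(5, 1)) - 9809) = 1/(-44/7 - 9809) = 1/(-68707/7) = -7/68707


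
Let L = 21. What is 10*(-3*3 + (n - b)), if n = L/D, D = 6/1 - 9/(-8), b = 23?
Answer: -5520/19 ≈ -290.53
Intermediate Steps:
D = 57/8 (D = 6*1 - 9*(-⅛) = 6 + 9/8 = 57/8 ≈ 7.1250)
n = 56/19 (n = 21/(57/8) = 21*(8/57) = 56/19 ≈ 2.9474)
10*(-3*3 + (n - b)) = 10*(-3*3 + (56/19 - 1*23)) = 10*(-9 + (56/19 - 23)) = 10*(-9 - 381/19) = 10*(-552/19) = -5520/19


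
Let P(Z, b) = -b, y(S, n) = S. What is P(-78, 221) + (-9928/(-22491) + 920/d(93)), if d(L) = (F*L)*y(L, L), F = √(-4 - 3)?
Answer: -291799/1323 - 920*I*√7/60543 ≈ -220.56 - 0.040204*I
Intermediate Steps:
F = I*√7 (F = √(-7) = I*√7 ≈ 2.6458*I)
d(L) = I*√7*L² (d(L) = ((I*√7)*L)*L = (I*L*√7)*L = I*√7*L²)
P(-78, 221) + (-9928/(-22491) + 920/d(93)) = -1*221 + (-9928/(-22491) + 920/((I*√7*93²))) = -221 + (-9928*(-1/22491) + 920/((I*√7*8649))) = -221 + (584/1323 + 920/((8649*I*√7))) = -221 + (584/1323 + 920*(-I*√7/60543)) = -221 + (584/1323 - 920*I*√7/60543) = -291799/1323 - 920*I*√7/60543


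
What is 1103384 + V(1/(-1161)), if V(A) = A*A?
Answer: 1487274464665/1347921 ≈ 1.1034e+6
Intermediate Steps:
V(A) = A**2
1103384 + V(1/(-1161)) = 1103384 + (1/(-1161))**2 = 1103384 + (-1/1161)**2 = 1103384 + 1/1347921 = 1487274464665/1347921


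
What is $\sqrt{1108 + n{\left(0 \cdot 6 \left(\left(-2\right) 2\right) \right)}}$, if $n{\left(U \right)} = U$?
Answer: $2 \sqrt{277} \approx 33.287$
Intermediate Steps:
$\sqrt{1108 + n{\left(0 \cdot 6 \left(\left(-2\right) 2\right) \right)}} = \sqrt{1108 + 0 \cdot 6 \left(\left(-2\right) 2\right)} = \sqrt{1108 + 0 \left(-4\right)} = \sqrt{1108 + 0} = \sqrt{1108} = 2 \sqrt{277}$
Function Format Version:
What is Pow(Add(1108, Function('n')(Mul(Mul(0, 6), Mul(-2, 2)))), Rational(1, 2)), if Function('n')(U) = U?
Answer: Mul(2, Pow(277, Rational(1, 2))) ≈ 33.287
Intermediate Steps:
Pow(Add(1108, Function('n')(Mul(Mul(0, 6), Mul(-2, 2)))), Rational(1, 2)) = Pow(Add(1108, Mul(Mul(0, 6), Mul(-2, 2))), Rational(1, 2)) = Pow(Add(1108, Mul(0, -4)), Rational(1, 2)) = Pow(Add(1108, 0), Rational(1, 2)) = Pow(1108, Rational(1, 2)) = Mul(2, Pow(277, Rational(1, 2)))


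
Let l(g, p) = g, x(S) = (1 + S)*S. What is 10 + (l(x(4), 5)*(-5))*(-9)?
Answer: 910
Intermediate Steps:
x(S) = S*(1 + S)
10 + (l(x(4), 5)*(-5))*(-9) = 10 + ((4*(1 + 4))*(-5))*(-9) = 10 + ((4*5)*(-5))*(-9) = 10 + (20*(-5))*(-9) = 10 - 100*(-9) = 10 + 900 = 910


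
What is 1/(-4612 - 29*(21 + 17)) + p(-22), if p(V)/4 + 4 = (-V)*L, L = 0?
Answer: -91425/5714 ≈ -16.000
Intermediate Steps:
p(V) = -16 (p(V) = -16 + 4*(-V*0) = -16 + 4*0 = -16 + 0 = -16)
1/(-4612 - 29*(21 + 17)) + p(-22) = 1/(-4612 - 29*(21 + 17)) - 16 = 1/(-4612 - 29*38) - 16 = 1/(-4612 - 1102) - 16 = 1/(-5714) - 16 = -1/5714 - 16 = -91425/5714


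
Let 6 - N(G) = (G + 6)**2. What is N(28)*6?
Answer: -6900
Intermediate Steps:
N(G) = 6 - (6 + G)**2 (N(G) = 6 - (G + 6)**2 = 6 - (6 + G)**2)
N(28)*6 = (6 - (6 + 28)**2)*6 = (6 - 1*34**2)*6 = (6 - 1*1156)*6 = (6 - 1156)*6 = -1150*6 = -6900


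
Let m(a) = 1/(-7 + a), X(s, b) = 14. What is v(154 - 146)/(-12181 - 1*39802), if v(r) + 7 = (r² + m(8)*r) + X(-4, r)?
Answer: -79/51983 ≈ -0.0015197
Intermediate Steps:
v(r) = 7 + r + r² (v(r) = -7 + ((r² + r/(-7 + 8)) + 14) = -7 + ((r² + r/1) + 14) = -7 + ((r² + 1*r) + 14) = -7 + ((r² + r) + 14) = -7 + ((r + r²) + 14) = -7 + (14 + r + r²) = 7 + r + r²)
v(154 - 146)/(-12181 - 1*39802) = (7 + (154 - 146) + (154 - 146)²)/(-12181 - 1*39802) = (7 + 8 + 8²)/(-12181 - 39802) = (7 + 8 + 64)/(-51983) = 79*(-1/51983) = -79/51983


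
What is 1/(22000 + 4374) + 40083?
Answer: 1057149043/26374 ≈ 40083.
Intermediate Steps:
1/(22000 + 4374) + 40083 = 1/26374 + 40083 = 1057149043/26374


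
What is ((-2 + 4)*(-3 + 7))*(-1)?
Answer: -8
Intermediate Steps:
((-2 + 4)*(-3 + 7))*(-1) = (2*4)*(-1) = 8*(-1) = -8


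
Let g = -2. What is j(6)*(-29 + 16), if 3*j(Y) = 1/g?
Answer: 13/6 ≈ 2.1667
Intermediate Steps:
j(Y) = -⅙ (j(Y) = (⅓)/(-2) = (⅓)*(-½) = -⅙)
j(6)*(-29 + 16) = -(-29 + 16)/6 = -⅙*(-13) = 13/6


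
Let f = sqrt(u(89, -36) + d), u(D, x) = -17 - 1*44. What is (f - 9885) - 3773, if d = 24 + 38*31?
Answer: -13658 + sqrt(1141) ≈ -13624.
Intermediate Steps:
u(D, x) = -61 (u(D, x) = -17 - 44 = -61)
d = 1202 (d = 24 + 1178 = 1202)
f = sqrt(1141) (f = sqrt(-61 + 1202) = sqrt(1141) ≈ 33.779)
(f - 9885) - 3773 = (sqrt(1141) - 9885) - 3773 = (-9885 + sqrt(1141)) - 3773 = -13658 + sqrt(1141)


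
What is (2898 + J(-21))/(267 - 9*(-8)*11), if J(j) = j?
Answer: 959/353 ≈ 2.7167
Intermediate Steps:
(2898 + J(-21))/(267 - 9*(-8)*11) = (2898 - 21)/(267 - 9*(-8)*11) = 2877/(267 + 72*11) = 2877/(267 + 792) = 2877/1059 = 2877*(1/1059) = 959/353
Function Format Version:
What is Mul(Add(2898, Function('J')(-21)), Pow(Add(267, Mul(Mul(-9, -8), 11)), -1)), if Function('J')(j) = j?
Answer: Rational(959, 353) ≈ 2.7167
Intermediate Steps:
Mul(Add(2898, Function('J')(-21)), Pow(Add(267, Mul(Mul(-9, -8), 11)), -1)) = Mul(Add(2898, -21), Pow(Add(267, Mul(Mul(-9, -8), 11)), -1)) = Mul(2877, Pow(Add(267, Mul(72, 11)), -1)) = Mul(2877, Pow(Add(267, 792), -1)) = Mul(2877, Pow(1059, -1)) = Mul(2877, Rational(1, 1059)) = Rational(959, 353)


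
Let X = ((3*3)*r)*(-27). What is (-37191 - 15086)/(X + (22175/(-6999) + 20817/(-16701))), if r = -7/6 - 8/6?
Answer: -4073782773882/46996542523 ≈ -86.683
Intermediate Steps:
r = -5/2 (r = -7*⅙ - 8*⅙ = -7/6 - 4/3 = -5/2 ≈ -2.5000)
X = 1215/2 (X = ((3*3)*(-5/2))*(-27) = (9*(-5/2))*(-27) = -45/2*(-27) = 1215/2 ≈ 607.50)
(-37191 - 15086)/(X + (22175/(-6999) + 20817/(-16701))) = (-37191 - 15086)/(1215/2 + (22175/(-6999) + 20817/(-16701))) = -52277/(1215/2 + (22175*(-1/6999) + 20817*(-1/16701))) = -52277/(1215/2 + (-22175/6999 - 6939/5567)) = -52277/(1215/2 - 172014286/38963433) = -52277/46996542523/77926866 = -52277*77926866/46996542523 = -4073782773882/46996542523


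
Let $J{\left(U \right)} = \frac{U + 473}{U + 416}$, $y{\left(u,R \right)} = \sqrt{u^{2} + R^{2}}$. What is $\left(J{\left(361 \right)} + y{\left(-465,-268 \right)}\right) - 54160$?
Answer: $- \frac{14027162}{259} + \sqrt{288049} \approx -53622.0$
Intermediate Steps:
$y{\left(u,R \right)} = \sqrt{R^{2} + u^{2}}$
$J{\left(U \right)} = \frac{473 + U}{416 + U}$
$\left(J{\left(361 \right)} + y{\left(-465,-268 \right)}\right) - 54160 = \left(\frac{473 + 361}{416 + 361} + \sqrt{\left(-268\right)^{2} + \left(-465\right)^{2}}\right) - 54160 = \left(\frac{1}{777} \cdot 834 + \sqrt{71824 + 216225}\right) - 54160 = \left(\frac{1}{777} \cdot 834 + \sqrt{288049}\right) - 54160 = \left(\frac{278}{259} + \sqrt{288049}\right) - 54160 = - \frac{14027162}{259} + \sqrt{288049}$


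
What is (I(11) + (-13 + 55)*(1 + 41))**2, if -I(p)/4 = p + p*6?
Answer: 2119936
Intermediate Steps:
I(p) = -28*p (I(p) = -4*(p + p*6) = -4*(p + 6*p) = -28*p)
(I(11) + (-13 + 55)*(1 + 41))**2 = (-28*11 + (-13 + 55)*(1 + 41))**2 = (-308 + 42*42)**2 = (-308 + 1764)**2 = 1456**2 = 2119936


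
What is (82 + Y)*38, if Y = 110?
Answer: 7296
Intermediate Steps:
(82 + Y)*38 = (82 + 110)*38 = 192*38 = 7296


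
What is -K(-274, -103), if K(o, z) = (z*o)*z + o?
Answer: 2907140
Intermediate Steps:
K(o, z) = o + o*z² (K(o, z) = (o*z)*z + o = o*z² + o = o + o*z²)
-K(-274, -103) = -(-274)*(1 + (-103)²) = -(-274)*(1 + 10609) = -(-274)*10610 = -1*(-2907140) = 2907140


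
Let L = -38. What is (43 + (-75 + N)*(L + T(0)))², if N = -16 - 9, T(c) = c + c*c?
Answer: 14768649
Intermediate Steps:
T(c) = c + c²
N = -25
(43 + (-75 + N)*(L + T(0)))² = (43 + (-75 - 25)*(-38 + 0*(1 + 0)))² = (43 - 100*(-38 + 0*1))² = (43 - 100*(-38 + 0))² = (43 - 100*(-38))² = (43 + 3800)² = 3843² = 14768649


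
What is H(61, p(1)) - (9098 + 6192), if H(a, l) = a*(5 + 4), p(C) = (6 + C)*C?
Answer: -14741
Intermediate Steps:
p(C) = C*(6 + C)
H(a, l) = 9*a (H(a, l) = a*9 = 9*a)
H(61, p(1)) - (9098 + 6192) = 9*61 - (9098 + 6192) = 549 - 1*15290 = 549 - 15290 = -14741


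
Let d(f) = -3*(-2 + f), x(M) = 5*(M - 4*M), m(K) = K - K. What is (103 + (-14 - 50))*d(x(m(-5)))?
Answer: 234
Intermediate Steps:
m(K) = 0
x(M) = -15*M (x(M) = 5*(-3*M) = -15*M)
d(f) = 6 - 3*f
(103 + (-14 - 50))*d(x(m(-5))) = (103 + (-14 - 50))*(6 - (-45)*0) = (103 - 64)*(6 - 3*0) = 39*(6 + 0) = 39*6 = 234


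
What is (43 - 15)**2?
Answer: 784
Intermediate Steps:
(43 - 15)**2 = 28**2 = 784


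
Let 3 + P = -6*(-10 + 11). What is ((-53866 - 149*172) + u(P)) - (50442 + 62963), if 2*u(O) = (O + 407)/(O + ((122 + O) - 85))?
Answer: -3664882/19 ≈ -1.9289e+5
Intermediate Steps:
P = -9 (P = -3 - 6*(-10 + 11) = -3 - 6*1 = -3 - 6 = -9)
u(O) = (407 + O)/(2*(37 + 2*O)) (u(O) = ((O + 407)/(O + ((122 + O) - 85)))/2 = ((407 + O)/(O + (37 + O)))/2 = ((407 + O)/(37 + 2*O))/2 = (407 + O)/(2*(37 + 2*O)))
((-53866 - 149*172) + u(P)) - (50442 + 62963) = ((-53866 - 149*172) + (407 - 9)/(2*(37 + 2*(-9)))) - (50442 + 62963) = ((-53866 - 25628) + (½)*398/(37 - 18)) - 1*113405 = (-79494 + (½)*398/19) - 113405 = (-79494 + (½)*(1/19)*398) - 113405 = (-79494 + 199/19) - 113405 = -1510187/19 - 113405 = -3664882/19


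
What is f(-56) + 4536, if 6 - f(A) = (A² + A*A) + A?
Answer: -1674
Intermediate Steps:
f(A) = 6 - A - 2*A² (f(A) = 6 - ((A² + A*A) + A) = 6 - ((A² + A²) + A) = 6 - (2*A² + A) = 6 - (A + 2*A²) = 6 + (-A - 2*A²) = 6 - A - 2*A²)
f(-56) + 4536 = (6 - 1*(-56) - 2*(-56)²) + 4536 = (6 + 56 - 2*3136) + 4536 = (6 + 56 - 6272) + 4536 = -6210 + 4536 = -1674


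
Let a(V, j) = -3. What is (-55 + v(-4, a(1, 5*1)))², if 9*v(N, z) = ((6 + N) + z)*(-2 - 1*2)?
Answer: 241081/81 ≈ 2976.3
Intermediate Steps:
v(N, z) = -8/3 - 4*N/9 - 4*z/9 (v(N, z) = (((6 + N) + z)*(-2 - 1*2))/9 = ((6 + N + z)*(-2 - 2))/9 = ((6 + N + z)*(-4))/9 = (-24 - 4*N - 4*z)/9 = -8/3 - 4*N/9 - 4*z/9)
(-55 + v(-4, a(1, 5*1)))² = (-55 + (-8/3 - 4/9*(-4) - 4/9*(-3)))² = (-55 + (-8/3 + 16/9 + 4/3))² = (-55 + 4/9)² = (-491/9)² = 241081/81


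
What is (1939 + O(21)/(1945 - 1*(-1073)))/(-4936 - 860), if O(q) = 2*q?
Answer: -11611/34707 ≈ -0.33454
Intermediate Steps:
(1939 + O(21)/(1945 - 1*(-1073)))/(-4936 - 860) = (1939 + (2*21)/(1945 - 1*(-1073)))/(-4936 - 860) = (1939 + 42/(1945 + 1073))/(-5796) = (1939 + 42/3018)*(-1/5796) = (1939 + 42*(1/3018))*(-1/5796) = (1939 + 7/503)*(-1/5796) = (975324/503)*(-1/5796) = -11611/34707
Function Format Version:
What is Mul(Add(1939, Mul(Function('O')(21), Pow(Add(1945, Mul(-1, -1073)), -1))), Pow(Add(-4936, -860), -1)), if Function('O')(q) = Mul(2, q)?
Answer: Rational(-11611, 34707) ≈ -0.33454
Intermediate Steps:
Mul(Add(1939, Mul(Function('O')(21), Pow(Add(1945, Mul(-1, -1073)), -1))), Pow(Add(-4936, -860), -1)) = Mul(Add(1939, Mul(Mul(2, 21), Pow(Add(1945, Mul(-1, -1073)), -1))), Pow(Add(-4936, -860), -1)) = Mul(Add(1939, Mul(42, Pow(Add(1945, 1073), -1))), Pow(-5796, -1)) = Mul(Add(1939, Mul(42, Pow(3018, -1))), Rational(-1, 5796)) = Mul(Add(1939, Mul(42, Rational(1, 3018))), Rational(-1, 5796)) = Mul(Add(1939, Rational(7, 503)), Rational(-1, 5796)) = Mul(Rational(975324, 503), Rational(-1, 5796)) = Rational(-11611, 34707)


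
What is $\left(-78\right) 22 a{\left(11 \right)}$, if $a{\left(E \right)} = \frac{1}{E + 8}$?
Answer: $- \frac{1716}{19} \approx -90.316$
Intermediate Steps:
$a{\left(E \right)} = \frac{1}{8 + E}$
$\left(-78\right) 22 a{\left(11 \right)} = \frac{\left(-78\right) 22}{8 + 11} = - \frac{1716}{19}$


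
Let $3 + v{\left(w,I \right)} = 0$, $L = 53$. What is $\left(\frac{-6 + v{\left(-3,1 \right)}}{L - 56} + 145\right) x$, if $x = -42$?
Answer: $-6216$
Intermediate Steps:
$v{\left(w,I \right)} = -3$ ($v{\left(w,I \right)} = -3 + 0 = -3$)
$\left(\frac{-6 + v{\left(-3,1 \right)}}{L - 56} + 145\right) x = \left(\frac{-6 - 3}{53 - 56} + 145\right) \left(-42\right) = \left(- \frac{9}{-3} + 145\right) \left(-42\right) = \left(\left(-9\right) \left(- \frac{1}{3}\right) + 145\right) \left(-42\right) = \left(3 + 145\right) \left(-42\right) = 148 \left(-42\right) = -6216$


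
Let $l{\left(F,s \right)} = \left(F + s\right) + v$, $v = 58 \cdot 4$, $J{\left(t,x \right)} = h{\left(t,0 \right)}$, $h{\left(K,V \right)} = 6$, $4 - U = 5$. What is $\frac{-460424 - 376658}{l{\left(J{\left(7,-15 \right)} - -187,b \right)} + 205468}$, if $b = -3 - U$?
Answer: $- \frac{837082}{205891} \approx -4.0657$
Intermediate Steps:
$U = -1$ ($U = 4 - 5 = -1$)
$J{\left(t,x \right)} = 6$
$v = 232$
$b = -2$ ($b = -3 - -1 = -3 + 1 = -2$)
$l{\left(F,s \right)} = 232 + F + s$ ($l{\left(F,s \right)} = \left(F + s\right) + 232 = 232 + F + s$)
$\frac{-460424 - 376658}{l{\left(J{\left(7,-15 \right)} - -187,b \right)} + 205468} = \frac{-460424 - 376658}{\left(232 + \left(6 - -187\right) - 2\right) + 205468} = - \frac{837082}{\left(232 + \left(6 + 187\right) - 2\right) + 205468} = - \frac{837082}{\left(232 + 193 - 2\right) + 205468} = - \frac{837082}{423 + 205468} = - \frac{837082}{205891}$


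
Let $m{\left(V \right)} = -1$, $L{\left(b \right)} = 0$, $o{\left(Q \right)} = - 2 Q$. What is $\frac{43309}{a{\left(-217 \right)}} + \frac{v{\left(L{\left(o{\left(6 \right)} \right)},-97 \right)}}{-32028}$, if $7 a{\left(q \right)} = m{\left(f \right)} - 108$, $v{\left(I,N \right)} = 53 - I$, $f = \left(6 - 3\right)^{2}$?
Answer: $- \frac{9709710341}{3491052} \approx -2781.3$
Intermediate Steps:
$f = 9$ ($f = 3^{2} = 9$)
$a{\left(q \right)} = - \frac{109}{7}$ ($a{\left(q \right)} = \frac{-1 - 108}{7} = \frac{1}{7} \left(-109\right) = - \frac{109}{7}$)
$\frac{43309}{a{\left(-217 \right)}} + \frac{v{\left(L{\left(o{\left(6 \right)} \right)},-97 \right)}}{-32028} = \frac{43309}{- \frac{109}{7}} + \frac{53 - 0}{-32028} = 43309 \left(- \frac{7}{109}\right) + \left(53 + 0\right) \left(- \frac{1}{32028}\right) = - \frac{303163}{109} + 53 \left(- \frac{1}{32028}\right) = - \frac{303163}{109} - \frac{53}{32028} = - \frac{9709710341}{3491052}$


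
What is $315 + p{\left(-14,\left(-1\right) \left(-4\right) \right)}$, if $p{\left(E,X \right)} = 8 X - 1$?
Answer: $346$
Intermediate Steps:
$p{\left(E,X \right)} = -1 + 8 X$
$315 + p{\left(-14,\left(-1\right) \left(-4\right) \right)} = 315 - \left(1 - 8 \left(\left(-1\right) \left(-4\right)\right)\right) = 315 + \left(-1 + 8 \cdot 4\right) = 315 + \left(-1 + 32\right) = 315 + 31 = 346$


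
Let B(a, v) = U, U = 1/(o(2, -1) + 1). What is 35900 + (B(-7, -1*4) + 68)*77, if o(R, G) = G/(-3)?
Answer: 164775/4 ≈ 41194.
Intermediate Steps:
o(R, G) = -G/3 (o(R, G) = G*(-⅓) = -G/3)
U = ¾ (U = 1/(-⅓*(-1) + 1) = 1/(⅓ + 1) = 1/(4/3) = ¾ ≈ 0.75000)
B(a, v) = ¾
35900 + (B(-7, -1*4) + 68)*77 = 35900 + (¾ + 68)*77 = 35900 + (275/4)*77 = 35900 + 21175/4 = 164775/4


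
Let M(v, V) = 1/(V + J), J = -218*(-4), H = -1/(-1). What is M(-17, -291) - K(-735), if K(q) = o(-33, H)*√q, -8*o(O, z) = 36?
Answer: 1/581 + 63*I*√15/2 ≈ 0.0017212 + 122.0*I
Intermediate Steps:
H = 1 (H = -1*(-1) = 1)
J = 872
o(O, z) = -9/2 (o(O, z) = -⅛*36 = -9/2)
M(v, V) = 1/(872 + V) (M(v, V) = 1/(V + 872) = 1/(872 + V))
K(q) = -9*√q/2
M(-17, -291) - K(-735) = 1/(872 - 291) - (-9)*√(-735)/2 = 1/581 - (-9)*7*I*√15/2 = 1/581 - (-63)*I*√15/2 = 1/581 + 63*I*√15/2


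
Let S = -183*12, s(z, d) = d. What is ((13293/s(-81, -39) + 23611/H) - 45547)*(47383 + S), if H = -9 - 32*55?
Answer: -47698933626567/22997 ≈ -2.0741e+9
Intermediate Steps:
S = -2196
H = -1769 (H = -9 - 1760 = -1769)
((13293/s(-81, -39) + 23611/H) - 45547)*(47383 + S) = ((13293/(-39) + 23611/(-1769)) - 45547)*(47383 - 2196) = ((13293*(-1/39) + 23611*(-1/1769)) - 45547)*45187 = ((-4431/13 - 23611/1769) - 45547)*45187 = (-8145382/22997 - 45547)*45187 = -1055589741/22997*45187 = -47698933626567/22997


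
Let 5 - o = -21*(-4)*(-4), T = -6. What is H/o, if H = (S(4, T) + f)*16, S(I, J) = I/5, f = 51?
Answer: 4144/1705 ≈ 2.4305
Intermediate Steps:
S(I, J) = I/5 (S(I, J) = I*(1/5) = I/5)
o = 341 (o = 5 - (-21*(-4))*(-4) = 5 - 84*(-4) = 5 - 1*(-336) = 5 + 336 = 341)
H = 4144/5 (H = ((1/5)*4 + 51)*16 = (4/5 + 51)*16 = (259/5)*16 = 4144/5 ≈ 828.80)
H/o = (4144/5)/341 = (4144/5)*(1/341) = 4144/1705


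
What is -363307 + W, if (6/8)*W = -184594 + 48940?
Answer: -544179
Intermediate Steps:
W = -180872 (W = 4*(-184594 + 48940)/3 = (4/3)*(-135654) = -180872)
-363307 + W = -363307 - 180872 = -544179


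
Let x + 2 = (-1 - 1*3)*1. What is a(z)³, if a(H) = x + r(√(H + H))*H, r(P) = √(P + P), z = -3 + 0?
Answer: -27*(2 + 2^(¾)*3^(¼)*√I)³ ≈ -516.07 - 1507.7*I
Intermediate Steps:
z = -3
r(P) = √2*√P (r(P) = √(2*P) = √2*√P)
x = -6 (x = -2 + (-1 - 1*3)*1 = -2 + (-1 - 3)*1 = -2 - 4*1 = -2 - 4 = -6)
a(H) = -6 + 2^(¾)*H^(5/4) (a(H) = -6 + (√2*√(√(H + H)))*H = -6 + (√2*√(√(2*H)))*H = -6 + (√2*√(√2*√H))*H = -6 + (√2*(2^(¼)*H^(¼)))*H = -6 + (2^(¾)*H^(¼))*H = -6 + 2^(¾)*H^(5/4))
a(z)³ = (-6 + 2^(¾)*(-3)^(5/4))³ = (-6 + 2^(¾)*(-3*(-3)^(¼)))³ = (-6 - 3*(-3)^(¼)*2^(¾))³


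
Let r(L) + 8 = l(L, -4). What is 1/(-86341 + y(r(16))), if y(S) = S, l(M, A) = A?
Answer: -1/86353 ≈ -1.1580e-5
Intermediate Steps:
r(L) = -12 (r(L) = -8 - 4 = -12)
1/(-86341 + y(r(16))) = 1/(-86341 - 12) = 1/(-86353) = -1/86353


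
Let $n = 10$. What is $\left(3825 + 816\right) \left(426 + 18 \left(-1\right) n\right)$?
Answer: $1141686$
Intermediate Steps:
$\left(3825 + 816\right) \left(426 + 18 \left(-1\right) n\right) = \left(3825 + 816\right) \left(426 + 18 \left(-1\right) 10\right) = 4641 \left(426 - 180\right) = 4641 \cdot 246 = 1141686$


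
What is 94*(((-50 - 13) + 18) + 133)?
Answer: 8272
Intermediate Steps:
94*(((-50 - 13) + 18) + 133) = 94*((-63 + 18) + 133) = 94*(-45 + 133) = 94*88 = 8272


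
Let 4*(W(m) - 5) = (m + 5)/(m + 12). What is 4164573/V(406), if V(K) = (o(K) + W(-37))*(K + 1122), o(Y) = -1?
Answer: 34704775/55008 ≈ 630.90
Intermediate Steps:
W(m) = 5 + (5 + m)/(4*(12 + m)) (W(m) = 5 + ((m + 5)/(m + 12))/4 = 5 + ((5 + m)/(12 + m))/4 = 5 + (5 + m)/(4*(12 + m)))
V(K) = 121176/25 + 108*K/25 (V(K) = (-1 + 7*(35 + 3*(-37))/(4*(12 - 37)))*(K + 1122) = (-1 + (7/4)*(35 - 111)/(-25))*(1122 + K) = (-1 + (7/4)*(-1/25)*(-76))*(1122 + K) = (-1 + 133/25)*(1122 + K) = 108*(1122 + K)/25 = 121176/25 + 108*K/25)
4164573/V(406) = 4164573/(121176/25 + (108/25)*406) = 4164573/(121176/25 + 43848/25) = 4164573/(165024/25) = 4164573*(25/165024) = 34704775/55008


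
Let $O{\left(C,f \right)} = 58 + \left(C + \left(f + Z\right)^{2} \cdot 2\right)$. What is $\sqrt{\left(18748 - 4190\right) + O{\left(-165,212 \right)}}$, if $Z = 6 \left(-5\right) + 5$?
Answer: $\sqrt{84389} \approx 290.5$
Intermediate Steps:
$Z = -25$ ($Z = -30 + 5 = -25$)
$O{\left(C,f \right)} = 58 + C + 2 \left(-25 + f\right)^{2}$ ($O{\left(C,f \right)} = 58 + \left(C + \left(f - 25\right)^{2} \cdot 2\right) = 58 + \left(C + \left(-25 + f\right)^{2} \cdot 2\right) = 58 + \left(C + 2 \left(-25 + f\right)^{2}\right) = 58 + C + 2 \left(-25 + f\right)^{2}$)
$\sqrt{\left(18748 - 4190\right) + O{\left(-165,212 \right)}} = \sqrt{\left(18748 - 4190\right) + \left(58 - 165 + 2 \left(-25 + 212\right)^{2}\right)} = \sqrt{\left(18748 - 4190\right) + \left(58 - 165 + 2 \cdot 187^{2}\right)} = \sqrt{14558 + \left(58 - 165 + 2 \cdot 34969\right)} = \sqrt{14558 + \left(58 - 165 + 69938\right)} = \sqrt{14558 + 69831} = \sqrt{84389}$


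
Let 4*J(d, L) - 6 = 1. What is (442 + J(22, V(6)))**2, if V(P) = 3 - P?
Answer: 3150625/16 ≈ 1.9691e+5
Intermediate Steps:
J(d, L) = 7/4 (J(d, L) = 3/2 + (1/4)*1 = 3/2 + 1/4 = 7/4)
(442 + J(22, V(6)))**2 = (442 + 7/4)**2 = (1775/4)**2 = 3150625/16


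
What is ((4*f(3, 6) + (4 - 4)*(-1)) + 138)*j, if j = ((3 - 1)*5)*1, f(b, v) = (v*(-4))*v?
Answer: -4380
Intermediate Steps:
f(b, v) = -4*v² (f(b, v) = (-4*v)*v = -4*v²)
j = 10 (j = (2*5)*1 = 10*1 = 10)
((4*f(3, 6) + (4 - 4)*(-1)) + 138)*j = ((4*(-4*6²) + (4 - 4)*(-1)) + 138)*10 = ((4*(-4*36) + 0*(-1)) + 138)*10 = ((4*(-144) + 0) + 138)*10 = ((-576 + 0) + 138)*10 = (-576 + 138)*10 = -438*10 = -4380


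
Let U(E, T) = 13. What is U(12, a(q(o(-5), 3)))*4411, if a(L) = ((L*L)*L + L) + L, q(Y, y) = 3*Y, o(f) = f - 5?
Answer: 57343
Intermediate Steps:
o(f) = -5 + f
a(L) = L**3 + 2*L (a(L) = (L**2*L + L) + L = (L**3 + L) + L = (L + L**3) + L = L**3 + 2*L)
U(12, a(q(o(-5), 3)))*4411 = 13*4411 = 57343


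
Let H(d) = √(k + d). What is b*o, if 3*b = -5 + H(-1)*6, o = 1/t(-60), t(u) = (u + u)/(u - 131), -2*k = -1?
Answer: -191/72 + 191*I*√2/120 ≈ -2.6528 + 2.251*I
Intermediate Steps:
k = ½ (k = -½*(-1) = ½ ≈ 0.50000)
H(d) = √(½ + d)
t(u) = 2*u/(-131 + u) (t(u) = (2*u)/(-131 + u) = 2*u/(-131 + u))
o = 191/120 (o = 1/(2*(-60)/(-131 - 60)) = 1/(2*(-60)/(-191)) = 1/(2*(-60)*(-1/191)) = 1/(120/191) = 191/120 ≈ 1.5917)
b = -5/3 + I*√2 (b = (-5 + (√(2 + 4*(-1))/2)*6)/3 = (-5 + (√(2 - 4)/2)*6)/3 = (-5 + (√(-2)/2)*6)/3 = (-5 + ((I*√2)/2)*6)/3 = (-5 + (I*√2/2)*6)/3 = (-5 + 3*I*√2)/3 = -5/3 + I*√2 ≈ -1.6667 + 1.4142*I)
b*o = (-5/3 + I*√2)*(191/120) = -191/72 + 191*I*√2/120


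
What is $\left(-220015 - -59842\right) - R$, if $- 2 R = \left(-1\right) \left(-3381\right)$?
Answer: $- \frac{316965}{2} \approx -1.5848 \cdot 10^{5}$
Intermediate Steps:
$R = - \frac{3381}{2}$ ($R = - \frac{\left(-1\right) \left(-3381\right)}{2} = \left(- \frac{1}{2}\right) 3381 = - \frac{3381}{2} \approx -1690.5$)
$\left(-220015 - -59842\right) - R = \left(-220015 - -59842\right) - - \frac{3381}{2} = \left(-220015 + 59842\right) + \frac{3381}{2} = -160173 + \frac{3381}{2} = - \frac{316965}{2}$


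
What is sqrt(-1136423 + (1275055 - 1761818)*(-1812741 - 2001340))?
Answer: 2*sqrt(464138093345) ≈ 1.3626e+6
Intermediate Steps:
sqrt(-1136423 + (1275055 - 1761818)*(-1812741 - 2001340)) = sqrt(-1136423 - 486763*(-3814081)) = sqrt(-1136423 + 1856553509803) = sqrt(1856552373380) = 2*sqrt(464138093345)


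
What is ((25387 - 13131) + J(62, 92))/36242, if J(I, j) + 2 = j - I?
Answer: 6142/18121 ≈ 0.33894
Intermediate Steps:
J(I, j) = -2 + j - I (J(I, j) = -2 + (j - I) = -2 + j - I)
((25387 - 13131) + J(62, 92))/36242 = ((25387 - 13131) + (-2 + 92 - 1*62))/36242 = (12256 + (-2 + 92 - 62))*(1/36242) = (12256 + 28)*(1/36242) = 12284*(1/36242) = 6142/18121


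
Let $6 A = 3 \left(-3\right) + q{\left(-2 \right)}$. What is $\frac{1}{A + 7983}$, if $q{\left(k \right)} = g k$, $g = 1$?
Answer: $\frac{6}{47887} \approx 0.0001253$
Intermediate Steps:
$q{\left(k \right)} = k$ ($q{\left(k \right)} = 1 k = k$)
$A = - \frac{11}{6}$ ($A = \frac{3 \left(-3\right) - 2}{6} = \frac{-9 - 2}{6} = \frac{1}{6} \left(-11\right) = - \frac{11}{6} \approx -1.8333$)
$\frac{1}{A + 7983} = \frac{1}{- \frac{11}{6} + 7983} = \frac{1}{\frac{47887}{6}} = \frac{6}{47887}$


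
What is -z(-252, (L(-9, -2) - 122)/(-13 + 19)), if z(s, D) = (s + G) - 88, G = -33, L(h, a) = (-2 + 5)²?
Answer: 373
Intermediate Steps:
L(h, a) = 9 (L(h, a) = 3² = 9)
z(s, D) = -121 + s (z(s, D) = (s - 33) - 88 = (-33 + s) - 88 = -121 + s)
-z(-252, (L(-9, -2) - 122)/(-13 + 19)) = -(-121 - 252) = -1*(-373) = 373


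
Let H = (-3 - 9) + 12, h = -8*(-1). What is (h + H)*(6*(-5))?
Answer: -240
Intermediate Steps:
h = 8
H = 0 (H = -12 + 12 = 0)
(h + H)*(6*(-5)) = (8 + 0)*(6*(-5)) = 8*(-30) = -240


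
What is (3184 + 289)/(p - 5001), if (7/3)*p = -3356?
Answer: -24311/45075 ≈ -0.53935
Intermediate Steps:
p = -10068/7 (p = (3/7)*(-3356) = -10068/7 ≈ -1438.3)
(3184 + 289)/(p - 5001) = (3184 + 289)/(-10068/7 - 5001) = 3473/(-45075/7) = 3473*(-7/45075) = -24311/45075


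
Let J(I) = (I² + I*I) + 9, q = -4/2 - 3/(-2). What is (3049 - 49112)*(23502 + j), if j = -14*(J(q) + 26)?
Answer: -1059679315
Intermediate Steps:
q = -½ (q = -4*½ - 3*(-½) = -2 + 3/2 = -½ ≈ -0.50000)
J(I) = 9 + 2*I² (J(I) = (I² + I²) + 9 = 2*I² + 9 = 9 + 2*I²)
j = -497 (j = -14*((9 + 2*(-½)²) + 26) = -14*((9 + 2*(¼)) + 26) = -14*((9 + ½) + 26) = -14*(19/2 + 26) = -14*71/2 = -497)
(3049 - 49112)*(23502 + j) = (3049 - 49112)*(23502 - 497) = -46063*23005 = -1059679315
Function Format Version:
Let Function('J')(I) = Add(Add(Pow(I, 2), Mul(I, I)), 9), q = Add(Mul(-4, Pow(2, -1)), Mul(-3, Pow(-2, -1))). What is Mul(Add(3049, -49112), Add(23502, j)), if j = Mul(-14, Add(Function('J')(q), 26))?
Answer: -1059679315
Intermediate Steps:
q = Rational(-1, 2) (q = Add(Mul(-4, Rational(1, 2)), Mul(-3, Rational(-1, 2))) = Add(-2, Rational(3, 2)) = Rational(-1, 2) ≈ -0.50000)
Function('J')(I) = Add(9, Mul(2, Pow(I, 2))) (Function('J')(I) = Add(Add(Pow(I, 2), Pow(I, 2)), 9) = Add(Mul(2, Pow(I, 2)), 9) = Add(9, Mul(2, Pow(I, 2))))
j = -497 (j = Mul(-14, Add(Add(9, Mul(2, Pow(Rational(-1, 2), 2))), 26)) = Mul(-14, Add(Add(9, Mul(2, Rational(1, 4))), 26)) = Mul(-14, Add(Add(9, Rational(1, 2)), 26)) = Mul(-14, Add(Rational(19, 2), 26)) = Mul(-14, Rational(71, 2)) = -497)
Mul(Add(3049, -49112), Add(23502, j)) = Mul(Add(3049, -49112), Add(23502, -497)) = Mul(-46063, 23005) = -1059679315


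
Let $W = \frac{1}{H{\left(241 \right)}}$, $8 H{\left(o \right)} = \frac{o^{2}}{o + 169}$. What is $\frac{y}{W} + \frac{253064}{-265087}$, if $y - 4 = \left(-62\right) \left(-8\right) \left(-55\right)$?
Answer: $- \frac{104989064074973}{217371340} \approx -4.8299 \cdot 10^{5}$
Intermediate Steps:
$H{\left(o \right)} = \frac{o^{2}}{8 \left(169 + o\right)}$ ($H{\left(o \right)} = \frac{\frac{1}{o + 169} o^{2}}{8} = \frac{\frac{1}{169 + o} o^{2}}{8} = \frac{o^{2} \frac{1}{169 + o}}{8} = \frac{o^{2}}{8 \left(169 + o\right)}$)
$W = \frac{3280}{58081}$ ($W = \frac{1}{\frac{1}{8} \cdot 241^{2} \frac{1}{169 + 241}} = \frac{1}{\frac{1}{8} \cdot 58081 \cdot \frac{1}{410}} = \frac{1}{\frac{58081}{3280}} = \frac{3280}{58081} \approx 0.056473$)
$y = -27276$ ($y = 4 + \left(-62\right) \left(-8\right) \left(-55\right) = 4 + 496 \left(-55\right) = 4 - 27280 = -27276$)
$\frac{y}{W} + \frac{253064}{-265087} = - \frac{27276}{\frac{3280}{58081}} + \frac{253064}{-265087} = \left(-27276\right) \frac{58081}{3280} + 253064 \left(- \frac{1}{265087}\right) = - \frac{396054339}{820} - \frac{253064}{265087} = - \frac{104989064074973}{217371340}$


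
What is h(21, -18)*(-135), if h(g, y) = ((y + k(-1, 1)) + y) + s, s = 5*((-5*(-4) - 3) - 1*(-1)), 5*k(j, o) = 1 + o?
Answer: -7344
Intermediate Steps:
k(j, o) = ⅕ + o/5 (k(j, o) = (1 + o)/5 = ⅕ + o/5)
s = 90 (s = 5*((20 - 3) + 1) = 5*(17 + 1) = 5*18 = 90)
h(g, y) = 452/5 + 2*y (h(g, y) = ((y + (⅕ + (⅕)*1)) + y) + 90 = ((y + (⅕ + ⅕)) + y) + 90 = ((y + ⅖) + y) + 90 = ((⅖ + y) + y) + 90 = (⅖ + 2*y) + 90 = 452/5 + 2*y)
h(21, -18)*(-135) = (452/5 + 2*(-18))*(-135) = (452/5 - 36)*(-135) = (272/5)*(-135) = -7344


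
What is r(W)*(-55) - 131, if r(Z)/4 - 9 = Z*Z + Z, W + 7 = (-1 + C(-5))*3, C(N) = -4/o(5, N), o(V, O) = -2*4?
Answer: -16136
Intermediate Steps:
o(V, O) = -8
C(N) = ½ (C(N) = -4/(-8) = -4*(-⅛) = ½)
W = -17/2 (W = -7 + (-1 + ½)*3 = -7 - ½*3 = -7 - 3/2 = -17/2 ≈ -8.5000)
r(Z) = 36 + 4*Z + 4*Z² (r(Z) = 36 + 4*(Z*Z + Z) = 36 + 4*(Z² + Z) = 36 + 4*(Z + Z²) = 36 + (4*Z + 4*Z²) = 36 + 4*Z + 4*Z²)
r(W)*(-55) - 131 = (36 + 4*(-17/2) + 4*(-17/2)²)*(-55) - 131 = (36 - 34 + 4*(289/4))*(-55) - 131 = (36 - 34 + 289)*(-55) - 131 = 291*(-55) - 131 = -16005 - 131 = -16136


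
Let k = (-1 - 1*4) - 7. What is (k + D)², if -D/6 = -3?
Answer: 36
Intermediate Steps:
D = 18 (D = -6*(-3) = 18)
k = -12 (k = (-1 - 4) - 7 = -5 - 7 = -12)
(k + D)² = (-12 + 18)² = 6² = 36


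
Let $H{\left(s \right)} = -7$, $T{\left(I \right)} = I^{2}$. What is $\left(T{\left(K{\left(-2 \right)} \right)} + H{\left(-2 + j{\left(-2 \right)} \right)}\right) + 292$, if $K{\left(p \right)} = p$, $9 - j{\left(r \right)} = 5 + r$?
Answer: $289$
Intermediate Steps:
$j{\left(r \right)} = 4 - r$ ($j{\left(r \right)} = 9 - \left(5 + r\right) = 4 - r$)
$\left(T{\left(K{\left(-2 \right)} \right)} + H{\left(-2 + j{\left(-2 \right)} \right)}\right) + 292 = \left(\left(-2\right)^{2} - 7\right) + 292 = \left(4 - 7\right) + 292 = -3 + 292 = 289$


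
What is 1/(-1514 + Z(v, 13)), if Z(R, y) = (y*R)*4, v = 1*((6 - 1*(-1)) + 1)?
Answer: -1/1098 ≈ -0.00091075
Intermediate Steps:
v = 8 (v = 1*((6 + 1) + 1) = 1*(7 + 1) = 1*8 = 8)
Z(R, y) = 4*R*y (Z(R, y) = (R*y)*4 = 4*R*y)
1/(-1514 + Z(v, 13)) = 1/(-1514 + 4*8*13) = 1/(-1514 + 416) = 1/(-1098) = -1/1098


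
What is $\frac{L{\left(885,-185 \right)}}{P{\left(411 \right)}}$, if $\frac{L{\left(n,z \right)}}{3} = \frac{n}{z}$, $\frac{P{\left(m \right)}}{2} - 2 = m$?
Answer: $- \frac{9}{518} \approx -0.017375$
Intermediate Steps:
$P{\left(m \right)} = 4 + 2 m$
$L{\left(n,z \right)} = \frac{3 n}{z}$ ($L{\left(n,z \right)} = 3 \frac{n}{z} = \frac{3 n}{z}$)
$\frac{L{\left(885,-185 \right)}}{P{\left(411 \right)}} = \frac{3 \cdot 885 \frac{1}{-185}}{4 + 2 \cdot 411} = \frac{3 \cdot 885 \left(- \frac{1}{185}\right)}{4 + 822} = - \frac{531}{37 \cdot 826} = \left(- \frac{531}{37}\right) \frac{1}{826} = - \frac{9}{518}$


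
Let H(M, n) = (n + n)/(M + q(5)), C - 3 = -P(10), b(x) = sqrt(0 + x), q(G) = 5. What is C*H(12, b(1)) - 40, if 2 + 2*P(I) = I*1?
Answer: -682/17 ≈ -40.118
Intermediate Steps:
P(I) = -1 + I/2 (P(I) = -1 + (I*1)/2 = -1 + I/2)
b(x) = sqrt(x)
C = -1 (C = 3 - (-1 + (1/2)*10) = 3 - (-1 + 5) = 3 - 1*4 = 3 - 4 = -1)
H(M, n) = 2*n/(5 + M) (H(M, n) = (n + n)/(M + 5) = (2*n)/(5 + M) = 2*n/(5 + M))
C*H(12, b(1)) - 40 = -2*sqrt(1)/(5 + 12) - 40 = -2/17 - 40 = -682/17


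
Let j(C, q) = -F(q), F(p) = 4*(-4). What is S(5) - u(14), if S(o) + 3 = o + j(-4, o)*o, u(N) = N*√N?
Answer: 82 - 14*√14 ≈ 29.617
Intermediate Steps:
F(p) = -16
j(C, q) = 16 (j(C, q) = -1*(-16) = 16)
u(N) = N^(3/2)
S(o) = -3 + 17*o (S(o) = -3 + (o + 16*o) = -3 + 17*o)
S(5) - u(14) = (-3 + 17*5) - 14^(3/2) = (-3 + 85) - 14*√14 = 82 - 14*√14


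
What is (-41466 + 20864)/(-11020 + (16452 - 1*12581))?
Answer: 20602/7149 ≈ 2.8818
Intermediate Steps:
(-41466 + 20864)/(-11020 + (16452 - 1*12581)) = -20602/(-11020 + (16452 - 12581)) = -20602/(-11020 + 3871) = -20602/(-7149) = -20602*(-1/7149) = 20602/7149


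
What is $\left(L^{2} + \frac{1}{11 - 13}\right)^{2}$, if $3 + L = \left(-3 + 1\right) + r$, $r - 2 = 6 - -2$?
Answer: $\frac{2401}{4} \approx 600.25$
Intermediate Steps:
$r = 10$ ($r = 2 + \left(6 - -2\right) = 2 + \left(6 + 2\right) = 2 + 8 = 10$)
$L = 5$ ($L = -3 + \left(\left(-3 + 1\right) + 10\right) = -3 + \left(-2 + 10\right) = -3 + 8 = 5$)
$\left(L^{2} + \frac{1}{11 - 13}\right)^{2} = \left(5^{2} + \frac{1}{11 - 13}\right)^{2} = \left(25 + \frac{1}{-2}\right)^{2} = \left(25 - \frac{1}{2}\right)^{2} = \left(\frac{49}{2}\right)^{2} = \frac{2401}{4}$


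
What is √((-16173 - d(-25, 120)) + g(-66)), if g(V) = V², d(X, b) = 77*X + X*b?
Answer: 2*I*√1723 ≈ 83.018*I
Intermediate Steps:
√((-16173 - d(-25, 120)) + g(-66)) = √((-16173 - (-25)*(77 + 120)) + (-66)²) = √((-16173 - (-25)*197) + 4356) = √((-16173 - 1*(-4925)) + 4356) = √((-16173 + 4925) + 4356) = √(-11248 + 4356) = √(-6892) = 2*I*√1723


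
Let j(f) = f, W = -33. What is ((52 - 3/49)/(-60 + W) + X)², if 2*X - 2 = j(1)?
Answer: 73633561/83064996 ≈ 0.88646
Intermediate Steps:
X = 3/2 (X = 1 + (½)*1 = 1 + ½ = 3/2 ≈ 1.5000)
((52 - 3/49)/(-60 + W) + X)² = ((52 - 3/49)/(-60 - 33) + 3/2)² = ((52 - 3*1/49)/(-93) + 3/2)² = ((52 - 3/49)*(-1/93) + 3/2)² = ((2545/49)*(-1/93) + 3/2)² = (-2545/4557 + 3/2)² = (8581/9114)² = 73633561/83064996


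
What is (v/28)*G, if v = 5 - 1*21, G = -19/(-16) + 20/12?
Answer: -137/84 ≈ -1.6310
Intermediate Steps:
G = 137/48 (G = -19*(-1/16) + 20*(1/12) = 19/16 + 5/3 = 137/48 ≈ 2.8542)
v = -16 (v = 5 - 21 = -16)
(v/28)*G = (-16/28)*(137/48) = ((1/28)*(-16))*(137/48) = -4/7*137/48 = -137/84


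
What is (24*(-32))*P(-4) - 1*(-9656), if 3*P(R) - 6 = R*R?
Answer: 4024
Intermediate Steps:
P(R) = 2 + R²/3 (P(R) = 2 + (R*R)/3 = 2 + R²/3)
(24*(-32))*P(-4) - 1*(-9656) = (24*(-32))*(2 + (⅓)*(-4)²) - 1*(-9656) = -768*(2 + (⅓)*16) + 9656 = -768*(2 + 16/3) + 9656 = -768*22/3 + 9656 = -5632 + 9656 = 4024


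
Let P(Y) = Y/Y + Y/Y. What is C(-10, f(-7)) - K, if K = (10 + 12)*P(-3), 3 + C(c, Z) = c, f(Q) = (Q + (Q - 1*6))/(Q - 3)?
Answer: -57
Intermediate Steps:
P(Y) = 2 (P(Y) = 1 + 1 = 2)
f(Q) = (-6 + 2*Q)/(-3 + Q) (f(Q) = (Q + (Q - 6))/(-3 + Q) = (Q + (-6 + Q))/(-3 + Q) = (-6 + 2*Q)/(-3 + Q))
C(c, Z) = -3 + c
K = 44 (K = (10 + 12)*2 = 22*2 = 44)
C(-10, f(-7)) - K = (-3 - 10) - 1*44 = -13 - 44 = -57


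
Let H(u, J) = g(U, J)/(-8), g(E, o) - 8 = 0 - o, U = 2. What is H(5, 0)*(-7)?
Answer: 7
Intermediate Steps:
g(E, o) = 8 - o (g(E, o) = 8 + (0 - o) = 8 - o)
H(u, J) = -1 + J/8 (H(u, J) = (8 - J)/(-8) = (8 - J)*(-1/8) = -1 + J/8)
H(5, 0)*(-7) = (-1 + (1/8)*0)*(-7) = (-1 + 0)*(-7) = -1*(-7) = 7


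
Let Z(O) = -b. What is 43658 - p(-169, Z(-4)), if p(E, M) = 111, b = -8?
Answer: 43547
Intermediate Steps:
Z(O) = 8 (Z(O) = -1*(-8) = 8)
43658 - p(-169, Z(-4)) = 43658 - 1*111 = 43658 - 111 = 43547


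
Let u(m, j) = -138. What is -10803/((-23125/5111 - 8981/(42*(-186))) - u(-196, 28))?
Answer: -61618972428/767884801 ≈ -80.245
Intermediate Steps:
-10803/((-23125/5111 - 8981/(42*(-186))) - u(-196, 28)) = -10803/((-23125/5111 - 8981/(42*(-186))) - 1*(-138)) = -10803/((-23125*1/5111 - 8981/(-7812)) + 138) = -10803/((-23125/5111 - 8981*(-1/7812)) + 138) = -10803/((-23125/5111 + 1283/1116) + 138) = -10803/(-19250087/5703876 + 138) = -10803/767884801/5703876 = -10803*5703876/767884801 = -61618972428/767884801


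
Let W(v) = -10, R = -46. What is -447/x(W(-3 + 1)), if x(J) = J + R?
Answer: 447/56 ≈ 7.9821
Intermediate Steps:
x(J) = -46 + J (x(J) = J - 46 = -46 + J)
-447/x(W(-3 + 1)) = -447/(-46 - 10) = -447/(-56) = -447*(-1/56) = 447/56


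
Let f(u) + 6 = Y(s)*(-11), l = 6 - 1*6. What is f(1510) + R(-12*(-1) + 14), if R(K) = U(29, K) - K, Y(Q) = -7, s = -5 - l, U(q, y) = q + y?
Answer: 100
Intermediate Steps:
l = 0 (l = 6 - 6 = 0)
s = -5 (s = -5 - 1*0 = -5 + 0 = -5)
f(u) = 71 (f(u) = -6 - 7*(-11) = -6 + 77 = 71)
R(K) = 29 (R(K) = (29 + K) - K = 29)
f(1510) + R(-12*(-1) + 14) = 71 + 29 = 100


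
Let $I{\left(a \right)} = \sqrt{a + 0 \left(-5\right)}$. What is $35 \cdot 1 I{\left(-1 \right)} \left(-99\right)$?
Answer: $- 3465 i \approx - 3465.0 i$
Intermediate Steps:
$I{\left(a \right)} = \sqrt{a}$ ($I{\left(a \right)} = \sqrt{a + 0} = \sqrt{a}$)
$35 \cdot 1 I{\left(-1 \right)} \left(-99\right) = 35 \cdot 1 \sqrt{-1} \left(-99\right) = 35 \cdot 1 i \left(-99\right) = 35 i \left(-99\right) = - 3465 i$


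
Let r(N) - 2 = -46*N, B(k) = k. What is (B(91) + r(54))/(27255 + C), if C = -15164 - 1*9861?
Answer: -2391/2230 ≈ -1.0722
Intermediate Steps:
r(N) = 2 - 46*N
C = -25025 (C = -15164 - 9861 = -25025)
(B(91) + r(54))/(27255 + C) = (91 + (2 - 46*54))/(27255 - 25025) = (91 + (2 - 2484))/2230 = (91 - 2482)*(1/2230) = -2391*1/2230 = -2391/2230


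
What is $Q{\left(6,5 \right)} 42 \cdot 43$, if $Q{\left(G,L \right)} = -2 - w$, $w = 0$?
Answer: $-3612$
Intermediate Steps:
$Q{\left(G,L \right)} = -2$ ($Q{\left(G,L \right)} = -2 - 0 = -2 + 0 = -2$)
$Q{\left(6,5 \right)} 42 \cdot 43 = \left(-2\right) 42 \cdot 43 = \left(-84\right) 43 = -3612$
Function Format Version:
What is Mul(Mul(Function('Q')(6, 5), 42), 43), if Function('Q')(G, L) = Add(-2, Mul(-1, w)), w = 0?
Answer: -3612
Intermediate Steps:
Function('Q')(G, L) = -2 (Function('Q')(G, L) = Add(-2, Mul(-1, 0)) = Add(-2, 0) = -2)
Mul(Mul(Function('Q')(6, 5), 42), 43) = Mul(Mul(-2, 42), 43) = Mul(-84, 43) = -3612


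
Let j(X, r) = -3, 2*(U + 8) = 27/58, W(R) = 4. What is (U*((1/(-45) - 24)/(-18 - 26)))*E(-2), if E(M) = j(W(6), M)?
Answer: 973981/76560 ≈ 12.722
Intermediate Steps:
U = -901/116 (U = -8 + (27/58)/2 = -8 + (27*(1/58))/2 = -8 + (1/2)*(27/58) = -8 + 27/116 = -901/116 ≈ -7.7672)
E(M) = -3
(U*((1/(-45) - 24)/(-18 - 26)))*E(-2) = -901*(1/(-45) - 24)/(116*(-18 - 26))*(-3) = -901*(-1/45 - 24)/(116*(-44))*(-3) = -(-973981)*(-1)/(5220*44)*(-3) = -901/116*1081/1980*(-3) = -973981/229680*(-3) = 973981/76560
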